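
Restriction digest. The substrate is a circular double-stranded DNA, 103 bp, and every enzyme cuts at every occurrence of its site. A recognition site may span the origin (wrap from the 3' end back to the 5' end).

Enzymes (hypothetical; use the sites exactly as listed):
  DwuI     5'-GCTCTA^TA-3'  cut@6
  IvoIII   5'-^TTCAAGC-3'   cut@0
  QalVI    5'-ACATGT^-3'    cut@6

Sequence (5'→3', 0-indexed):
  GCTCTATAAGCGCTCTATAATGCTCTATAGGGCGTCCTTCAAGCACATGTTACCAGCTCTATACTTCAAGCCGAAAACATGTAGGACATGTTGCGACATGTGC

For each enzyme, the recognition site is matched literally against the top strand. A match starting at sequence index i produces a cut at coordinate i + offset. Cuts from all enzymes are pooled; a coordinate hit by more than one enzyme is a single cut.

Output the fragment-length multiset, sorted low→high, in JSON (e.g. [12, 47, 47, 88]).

[3,8,9,10,10,10,11,11,13,18]

Site scan:
  DwuI (GCTCTATA, off=6): starts [0, 11, 21, 55] → cuts [6, 17, 27, 61]
  IvoIII (TTCAAGC, off=0): starts [37, 64] → cuts [37, 64]
  QalVI (ACATGT, off=6): starts [44, 76, 85, 95] → cuts [50, 82, 91, 101]

All cut coordinates (distinct, sorted): [6, 17, 27, 37, 50, 61, 64, 82, 91, 101]

Fragment lengths:
  6→17: 11 bp
  17→27: 10 bp
  27→37: 10 bp
  37→50: 13 bp
  50→61: 11 bp
  61→64: 3 bp
  64→82: 18 bp
  82→91: 9 bp
  91→101: 10 bp
  101→6 (wrap): 103-101+6 = 8 bp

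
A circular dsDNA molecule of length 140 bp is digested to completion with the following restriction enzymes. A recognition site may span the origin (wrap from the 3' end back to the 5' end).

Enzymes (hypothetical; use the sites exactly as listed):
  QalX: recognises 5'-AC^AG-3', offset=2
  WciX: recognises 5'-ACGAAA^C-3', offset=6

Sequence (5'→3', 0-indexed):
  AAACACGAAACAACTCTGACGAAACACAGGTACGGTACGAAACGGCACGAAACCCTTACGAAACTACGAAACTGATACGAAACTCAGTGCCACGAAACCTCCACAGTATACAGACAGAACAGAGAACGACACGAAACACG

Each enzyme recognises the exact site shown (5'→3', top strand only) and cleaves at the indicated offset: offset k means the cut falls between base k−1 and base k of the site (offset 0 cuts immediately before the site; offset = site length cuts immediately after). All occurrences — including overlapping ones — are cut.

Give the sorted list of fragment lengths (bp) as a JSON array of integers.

[3,4,5,7,7,7,7,8,10,11,11,14,15,15,16]

Scan for sites:
  QalX ACAG/2: at [25, 102, 109, 113, 118] ⇒ [27, 104, 111, 115, 120]
  WciX ACGAAAC/6: at [4, 18, 36, 46, 57, 65, 76, 91, 130, 137] ⇒ [3, 10, 24, 42, 52, 63, 71, 82, 97, 136]

All cut coordinates (distinct, sorted): [3, 10, 24, 27, 42, 52, 63, 71, 82, 97, 104, 111, 115, 120, 136]

Fragment lengths:
  3→10: 7 bp
  10→24: 14 bp
  24→27: 3 bp
  27→42: 15 bp
  42→52: 10 bp
  52→63: 11 bp
  63→71: 8 bp
  71→82: 11 bp
  82→97: 15 bp
  97→104: 7 bp
  104→111: 7 bp
  111→115: 4 bp
  115→120: 5 bp
  120→136: 16 bp
  136→3 (wrap): 140-136+3 = 7 bp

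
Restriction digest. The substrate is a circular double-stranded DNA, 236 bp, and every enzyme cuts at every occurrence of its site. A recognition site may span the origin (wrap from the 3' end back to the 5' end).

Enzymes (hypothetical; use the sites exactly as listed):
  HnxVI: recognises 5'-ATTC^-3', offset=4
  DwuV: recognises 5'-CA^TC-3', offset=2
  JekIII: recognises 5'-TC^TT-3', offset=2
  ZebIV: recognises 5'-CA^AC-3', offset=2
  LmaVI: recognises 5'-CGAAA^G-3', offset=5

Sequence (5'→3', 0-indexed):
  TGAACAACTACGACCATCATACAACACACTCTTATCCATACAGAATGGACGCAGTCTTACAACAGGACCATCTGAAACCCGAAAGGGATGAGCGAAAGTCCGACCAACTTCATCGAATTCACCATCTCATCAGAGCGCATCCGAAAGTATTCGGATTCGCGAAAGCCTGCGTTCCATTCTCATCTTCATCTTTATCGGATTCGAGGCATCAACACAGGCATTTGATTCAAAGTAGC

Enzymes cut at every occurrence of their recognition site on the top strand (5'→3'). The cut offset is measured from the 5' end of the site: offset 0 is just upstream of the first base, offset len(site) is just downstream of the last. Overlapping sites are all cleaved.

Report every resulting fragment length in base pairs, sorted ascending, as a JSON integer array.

Per-enzyme occurrences:
  HnxVI (ATTC, off=4): starts [116, 148, 154, 175, 198, 224] → cuts [120, 152, 158, 179, 202, 228]
  DwuV (CATC, off=2): starts [14, 68, 110, 122, 127, 137, 180, 186, 206] → cuts [16, 70, 112, 124, 129, 139, 182, 188, 208]
  JekIII (TCTT, off=2): starts [29, 54, 182, 188] → cuts [31, 56, 184, 190]
  ZebIV (CAAC, off=2): starts [4, 21, 59, 104, 209] → cuts [6, 23, 61, 106, 211]
  LmaVI (CGAAAG, off=5): starts [79, 92, 141, 159] → cuts [84, 97, 146, 164]

Pooled cuts: [6, 16, 23, 31, 56, 61, 70, 84, 97, 106, 112, 120, 124, 129, 139, 146, 152, 158, 164, 179, 182, 184, 188, 190, 202, 208, 211, 228]

Fragment lengths:
  6→16: 10 bp
  16→23: 7 bp
  23→31: 8 bp
  31→56: 25 bp
  56→61: 5 bp
  61→70: 9 bp
  70→84: 14 bp
  84→97: 13 bp
  97→106: 9 bp
  106→112: 6 bp
  112→120: 8 bp
  120→124: 4 bp
  124→129: 5 bp
  129→139: 10 bp
  139→146: 7 bp
  146→152: 6 bp
  152→158: 6 bp
  158→164: 6 bp
  164→179: 15 bp
  179→182: 3 bp
  182→184: 2 bp
  184→188: 4 bp
  188→190: 2 bp
  190→202: 12 bp
  202→208: 6 bp
  208→211: 3 bp
  211→228: 17 bp
  228→6 (wrap): 236-228+6 = 14 bp

[2,2,3,3,4,4,5,5,6,6,6,6,6,7,7,8,8,9,9,10,10,12,13,14,14,15,17,25]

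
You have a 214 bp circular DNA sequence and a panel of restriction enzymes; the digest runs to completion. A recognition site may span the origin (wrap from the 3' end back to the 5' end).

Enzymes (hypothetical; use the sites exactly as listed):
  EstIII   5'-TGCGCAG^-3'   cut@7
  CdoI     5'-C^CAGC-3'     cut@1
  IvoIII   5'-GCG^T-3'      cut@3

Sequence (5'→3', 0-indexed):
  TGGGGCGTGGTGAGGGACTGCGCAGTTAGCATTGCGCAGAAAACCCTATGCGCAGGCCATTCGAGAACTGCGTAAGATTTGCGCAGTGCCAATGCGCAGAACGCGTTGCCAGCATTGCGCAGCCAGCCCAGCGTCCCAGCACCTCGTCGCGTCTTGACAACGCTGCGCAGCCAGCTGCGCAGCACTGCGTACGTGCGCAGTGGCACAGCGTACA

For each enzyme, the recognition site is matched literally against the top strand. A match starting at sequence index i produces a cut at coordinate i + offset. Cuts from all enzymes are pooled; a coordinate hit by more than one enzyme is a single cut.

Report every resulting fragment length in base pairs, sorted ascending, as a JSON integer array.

[1,1,3,4,5,5,6,7,10,11,11,11,13,13,14,14,15,16,17,18,19]

Site scan:
  EstIII (TGCGCAG, off=7): starts [18, 32, 48, 79, 92, 115, 163, 175, 193] → cuts [25, 39, 55, 86, 99, 122, 170, 182, 200]
  CdoI (CCAGC, off=1): starts [108, 122, 127, 135, 170] → cuts [109, 123, 128, 136, 171]
  IvoIII (GCGT, off=3): starts [4, 69, 102, 130, 148, 186, 207] → cuts [7, 72, 105, 133, 151, 189, 210]

Pooled cuts: [7, 25, 39, 55, 72, 86, 99, 105, 109, 122, 123, 128, 133, 136, 151, 170, 171, 182, 189, 200, 210]

Fragments:
  7→25: 18 bp
  25→39: 14 bp
  39→55: 16 bp
  55→72: 17 bp
  72→86: 14 bp
  86→99: 13 bp
  99→105: 6 bp
  105→109: 4 bp
  109→122: 13 bp
  122→123: 1 bp
  123→128: 5 bp
  128→133: 5 bp
  133→136: 3 bp
  136→151: 15 bp
  151→170: 19 bp
  170→171: 1 bp
  171→182: 11 bp
  182→189: 7 bp
  189→200: 11 bp
  200→210: 10 bp
  210→7 (wrap): 214-210+7 = 11 bp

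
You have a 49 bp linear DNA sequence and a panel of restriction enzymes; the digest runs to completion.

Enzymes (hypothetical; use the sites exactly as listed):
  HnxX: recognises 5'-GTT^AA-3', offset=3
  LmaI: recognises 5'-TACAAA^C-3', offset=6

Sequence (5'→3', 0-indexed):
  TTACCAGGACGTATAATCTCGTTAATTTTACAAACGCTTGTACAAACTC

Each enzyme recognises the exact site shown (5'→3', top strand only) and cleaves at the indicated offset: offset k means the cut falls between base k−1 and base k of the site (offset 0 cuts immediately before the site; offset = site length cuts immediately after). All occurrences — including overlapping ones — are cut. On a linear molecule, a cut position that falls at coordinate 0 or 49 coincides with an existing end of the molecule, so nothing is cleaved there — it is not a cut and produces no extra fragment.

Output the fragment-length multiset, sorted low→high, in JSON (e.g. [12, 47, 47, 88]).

[3,11,12,23]

Scan for sites:
  HnxX GTTAA/3: at [20] ⇒ [23]
  LmaI TACAAAC/6: at [28, 40] ⇒ [34, 46]

All cut coordinates (distinct, sorted): [23, 34, 46]

Fragments:
  [0,23): 23 bp
  [23,34): 11 bp
  [34,46): 12 bp
  [46,49): 3 bp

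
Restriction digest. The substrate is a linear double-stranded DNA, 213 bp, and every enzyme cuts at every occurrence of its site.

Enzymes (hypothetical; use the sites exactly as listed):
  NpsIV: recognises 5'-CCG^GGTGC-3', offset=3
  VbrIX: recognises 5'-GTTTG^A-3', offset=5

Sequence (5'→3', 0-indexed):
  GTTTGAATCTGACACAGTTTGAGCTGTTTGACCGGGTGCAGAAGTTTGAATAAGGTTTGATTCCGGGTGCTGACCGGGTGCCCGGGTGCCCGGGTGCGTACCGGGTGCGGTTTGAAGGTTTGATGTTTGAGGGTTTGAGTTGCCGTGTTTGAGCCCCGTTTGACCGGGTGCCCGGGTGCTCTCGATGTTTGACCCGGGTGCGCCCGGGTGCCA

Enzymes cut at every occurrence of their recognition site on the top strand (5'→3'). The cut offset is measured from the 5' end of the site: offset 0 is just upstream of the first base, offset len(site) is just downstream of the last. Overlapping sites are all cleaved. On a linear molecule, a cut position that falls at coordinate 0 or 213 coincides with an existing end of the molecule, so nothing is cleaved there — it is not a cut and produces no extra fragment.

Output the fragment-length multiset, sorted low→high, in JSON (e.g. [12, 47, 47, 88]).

Per-enzyme occurrences:
  NpsIV CCGGGTGC/3: at [31, 62, 73, 81, 89, 100, 163, 171, 193, 203] ⇒ [34, 65, 76, 84, 92, 103, 166, 174, 196, 206]
  VbrIX GTTTGA/5: at [0, 16, 25, 43, 54, 109, 117, 124, 132, 146, 157, 186] ⇒ [5, 21, 30, 48, 59, 114, 122, 129, 137, 151, 162, 191]

Pooled cuts: [5, 21, 30, 34, 48, 59, 65, 76, 84, 92, 103, 114, 122, 129, 137, 151, 162, 166, 174, 191, 196, 206]

Fragment lengths:
  [0,5): 5 bp
  [5,21): 16 bp
  [21,30): 9 bp
  [30,34): 4 bp
  [34,48): 14 bp
  [48,59): 11 bp
  [59,65): 6 bp
  [65,76): 11 bp
  [76,84): 8 bp
  [84,92): 8 bp
  [92,103): 11 bp
  [103,114): 11 bp
  [114,122): 8 bp
  [122,129): 7 bp
  [129,137): 8 bp
  [137,151): 14 bp
  [151,162): 11 bp
  [162,166): 4 bp
  [166,174): 8 bp
  [174,191): 17 bp
  [191,196): 5 bp
  [196,206): 10 bp
  [206,213): 7 bp

[4,4,5,5,6,7,7,8,8,8,8,8,9,10,11,11,11,11,11,14,14,16,17]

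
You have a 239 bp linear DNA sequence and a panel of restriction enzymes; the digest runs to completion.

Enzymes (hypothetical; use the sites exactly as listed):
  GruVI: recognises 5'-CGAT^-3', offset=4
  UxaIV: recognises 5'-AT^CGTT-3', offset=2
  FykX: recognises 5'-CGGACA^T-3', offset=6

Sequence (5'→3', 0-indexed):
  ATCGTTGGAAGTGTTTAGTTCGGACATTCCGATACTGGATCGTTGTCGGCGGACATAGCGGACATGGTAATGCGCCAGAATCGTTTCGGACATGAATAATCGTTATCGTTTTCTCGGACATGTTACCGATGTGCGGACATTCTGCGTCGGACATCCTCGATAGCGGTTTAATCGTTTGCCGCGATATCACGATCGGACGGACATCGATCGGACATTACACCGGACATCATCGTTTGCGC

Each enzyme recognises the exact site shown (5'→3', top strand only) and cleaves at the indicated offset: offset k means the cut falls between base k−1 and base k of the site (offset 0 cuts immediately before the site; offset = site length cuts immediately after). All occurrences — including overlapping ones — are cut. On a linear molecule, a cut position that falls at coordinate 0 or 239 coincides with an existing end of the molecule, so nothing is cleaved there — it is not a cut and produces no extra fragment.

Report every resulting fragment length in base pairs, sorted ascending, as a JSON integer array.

Scan for sites:
  GruVI (CGAT, off=4): starts [29, 126, 157, 181, 189, 204] → cuts [33, 130, 161, 185, 193, 208]
  UxaIV (ATCGTT, off=2): starts [0, 38, 79, 98, 104, 170, 228] → cuts [2, 40, 81, 100, 106, 172, 230]
  FykX (CGGACAT, off=6): starts [20, 49, 58, 86, 114, 133, 147, 197, 208, 220] → cuts [26, 55, 64, 92, 120, 139, 153, 203, 214, 226]

All cut coordinates (distinct, sorted): [2, 26, 33, 40, 55, 64, 81, 92, 100, 106, 120, 130, 139, 153, 161, 172, 185, 193, 203, 208, 214, 226, 230]

Fragment lengths:
  [0,2): 2 bp
  [2,26): 24 bp
  [26,33): 7 bp
  [33,40): 7 bp
  [40,55): 15 bp
  [55,64): 9 bp
  [64,81): 17 bp
  [81,92): 11 bp
  [92,100): 8 bp
  [100,106): 6 bp
  [106,120): 14 bp
  [120,130): 10 bp
  [130,139): 9 bp
  [139,153): 14 bp
  [153,161): 8 bp
  [161,172): 11 bp
  [172,185): 13 bp
  [185,193): 8 bp
  [193,203): 10 bp
  [203,208): 5 bp
  [208,214): 6 bp
  [214,226): 12 bp
  [226,230): 4 bp
  [230,239): 9 bp

[2,4,5,6,6,7,7,8,8,8,9,9,9,10,10,11,11,12,13,14,14,15,17,24]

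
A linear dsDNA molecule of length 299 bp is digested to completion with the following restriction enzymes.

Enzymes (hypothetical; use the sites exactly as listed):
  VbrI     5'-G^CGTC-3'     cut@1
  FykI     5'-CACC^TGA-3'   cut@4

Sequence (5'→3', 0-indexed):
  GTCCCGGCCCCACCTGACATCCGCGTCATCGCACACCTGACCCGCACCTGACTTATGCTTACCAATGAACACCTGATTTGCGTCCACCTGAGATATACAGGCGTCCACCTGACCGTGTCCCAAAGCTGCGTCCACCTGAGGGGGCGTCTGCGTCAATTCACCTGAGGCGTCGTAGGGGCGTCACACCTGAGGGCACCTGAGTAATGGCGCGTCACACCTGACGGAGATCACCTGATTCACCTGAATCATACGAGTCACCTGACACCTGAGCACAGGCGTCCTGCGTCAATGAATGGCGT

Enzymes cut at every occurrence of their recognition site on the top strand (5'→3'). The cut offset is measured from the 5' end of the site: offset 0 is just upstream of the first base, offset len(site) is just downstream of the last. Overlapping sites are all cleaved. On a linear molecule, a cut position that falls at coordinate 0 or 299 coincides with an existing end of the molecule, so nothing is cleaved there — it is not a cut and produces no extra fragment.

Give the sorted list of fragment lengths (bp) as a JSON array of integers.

Site scan:
  VbrI GCGTC/1: at [22, 79, 100, 127, 143, 149, 166, 177, 208, 275, 282] ⇒ [23, 80, 101, 128, 144, 150, 167, 178, 209, 276, 283]
  FykI CACCTGA/4: at [10, 33, 44, 69, 84, 105, 132, 158, 183, 193, 214, 228, 237, 255, 262] ⇒ [14, 37, 48, 73, 88, 109, 136, 162, 187, 197, 218, 232, 241, 259, 266]

All cut coordinates (distinct, sorted): [14, 23, 37, 48, 73, 80, 88, 101, 109, 128, 136, 144, 150, 162, 167, 178, 187, 197, 209, 218, 232, 241, 259, 266, 276, 283]

Fragments:
  [0,14): 14 bp
  [14,23): 9 bp
  [23,37): 14 bp
  [37,48): 11 bp
  [48,73): 25 bp
  [73,80): 7 bp
  [80,88): 8 bp
  [88,101): 13 bp
  [101,109): 8 bp
  [109,128): 19 bp
  [128,136): 8 bp
  [136,144): 8 bp
  [144,150): 6 bp
  [150,162): 12 bp
  [162,167): 5 bp
  [167,178): 11 bp
  [178,187): 9 bp
  [187,197): 10 bp
  [197,209): 12 bp
  [209,218): 9 bp
  [218,232): 14 bp
  [232,241): 9 bp
  [241,259): 18 bp
  [259,266): 7 bp
  [266,276): 10 bp
  [276,283): 7 bp
  [283,299): 16 bp

[5,6,7,7,7,8,8,8,8,9,9,9,9,10,10,11,11,12,12,13,14,14,14,16,18,19,25]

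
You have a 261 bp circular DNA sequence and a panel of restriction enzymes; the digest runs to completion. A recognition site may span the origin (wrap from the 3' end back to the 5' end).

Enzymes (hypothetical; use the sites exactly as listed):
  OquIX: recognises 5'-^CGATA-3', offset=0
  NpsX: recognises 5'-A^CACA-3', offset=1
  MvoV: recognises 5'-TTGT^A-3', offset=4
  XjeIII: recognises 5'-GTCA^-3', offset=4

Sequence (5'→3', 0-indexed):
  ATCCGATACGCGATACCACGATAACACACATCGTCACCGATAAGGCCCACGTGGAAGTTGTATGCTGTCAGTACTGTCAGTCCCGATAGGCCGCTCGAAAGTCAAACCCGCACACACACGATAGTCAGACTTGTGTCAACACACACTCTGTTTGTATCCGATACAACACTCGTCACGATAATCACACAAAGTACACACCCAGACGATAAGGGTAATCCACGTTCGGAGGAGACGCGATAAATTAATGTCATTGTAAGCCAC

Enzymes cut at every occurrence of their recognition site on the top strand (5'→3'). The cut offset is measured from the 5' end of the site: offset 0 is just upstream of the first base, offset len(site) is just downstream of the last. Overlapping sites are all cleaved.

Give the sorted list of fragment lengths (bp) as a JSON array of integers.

Per-enzyme occurrences:
  OquIX (CGATA, off=0): starts [3, 10, 18, 37, 83, 118, 158, 175, 203, 234] → cuts [3, 10, 18, 37, 83, 118, 158, 175, 203, 234]
  NpsX (ACACA, off=1): starts [23, 25, 111, 113, 138, 140, 183, 192] → cuts [24, 26, 112, 114, 139, 141, 184, 193]
  MvoV (TTGTA, off=4): starts [57, 151, 250] → cuts [61, 155, 254]
  XjeIII (GTCA, off=4): starts [32, 66, 75, 100, 123, 134, 171, 246] → cuts [36, 70, 79, 104, 127, 138, 175, 250]

Pooled cuts: [3, 10, 18, 24, 26, 36, 37, 61, 70, 79, 83, 104, 112, 114, 118, 127, 138, 139, 141, 155, 158, 175, 184, 193, 203, 234, 250, 254]

Fragments:
  3→10: 7 bp
  10→18: 8 bp
  18→24: 6 bp
  24→26: 2 bp
  26→36: 10 bp
  36→37: 1 bp
  37→61: 24 bp
  61→70: 9 bp
  70→79: 9 bp
  79→83: 4 bp
  83→104: 21 bp
  104→112: 8 bp
  112→114: 2 bp
  114→118: 4 bp
  118→127: 9 bp
  127→138: 11 bp
  138→139: 1 bp
  139→141: 2 bp
  141→155: 14 bp
  155→158: 3 bp
  158→175: 17 bp
  175→184: 9 bp
  184→193: 9 bp
  193→203: 10 bp
  203→234: 31 bp
  234→250: 16 bp
  250→254: 4 bp
  254→3 (wrap): 261-254+3 = 10 bp

[1,1,2,2,2,3,4,4,4,6,7,8,8,9,9,9,9,9,10,10,10,11,14,16,17,21,24,31]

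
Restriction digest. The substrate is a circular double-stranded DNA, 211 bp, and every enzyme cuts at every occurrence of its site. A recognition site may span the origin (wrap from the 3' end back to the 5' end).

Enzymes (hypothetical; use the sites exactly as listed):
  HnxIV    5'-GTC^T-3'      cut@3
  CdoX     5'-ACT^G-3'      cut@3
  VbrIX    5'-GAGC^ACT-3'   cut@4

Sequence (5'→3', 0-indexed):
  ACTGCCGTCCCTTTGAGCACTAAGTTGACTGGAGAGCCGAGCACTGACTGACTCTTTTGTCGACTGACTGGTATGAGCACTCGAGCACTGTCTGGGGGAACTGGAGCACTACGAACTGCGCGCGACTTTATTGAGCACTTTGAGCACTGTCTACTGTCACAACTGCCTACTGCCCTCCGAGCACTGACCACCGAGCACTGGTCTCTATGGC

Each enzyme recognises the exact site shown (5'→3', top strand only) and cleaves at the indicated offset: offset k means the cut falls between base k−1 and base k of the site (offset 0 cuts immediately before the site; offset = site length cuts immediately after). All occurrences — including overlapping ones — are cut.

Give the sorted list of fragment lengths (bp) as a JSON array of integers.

[3,3,3,3,3,3,3,4,4,4,4,5,7,8,9,9,9,10,10,11,11,11,12,12,15,16,19]

Site scan:
  HnxIV GTCT/3: at [89, 148, 200] ⇒ [92, 151, 203]
  CdoX ACTG/3: at [0, 27, 42, 46, 62, 66, 86, 99, 114, 145, 152, 161, 168, 182, 196] ⇒ [3, 30, 45, 49, 65, 69, 89, 102, 117, 148, 155, 164, 171, 185, 199]
  VbrIX GAGCACT/4: at [14, 38, 74, 82, 103, 132, 141, 178, 192] ⇒ [18, 42, 78, 86, 107, 136, 145, 182, 196]

All cut coordinates (distinct, sorted): [3, 18, 30, 42, 45, 49, 65, 69, 78, 86, 89, 92, 102, 107, 117, 136, 145, 148, 151, 155, 164, 171, 182, 185, 196, 199, 203]

Fragment lengths:
  3→18: 15 bp
  18→30: 12 bp
  30→42: 12 bp
  42→45: 3 bp
  45→49: 4 bp
  49→65: 16 bp
  65→69: 4 bp
  69→78: 9 bp
  78→86: 8 bp
  86→89: 3 bp
  89→92: 3 bp
  92→102: 10 bp
  102→107: 5 bp
  107→117: 10 bp
  117→136: 19 bp
  136→145: 9 bp
  145→148: 3 bp
  148→151: 3 bp
  151→155: 4 bp
  155→164: 9 bp
  164→171: 7 bp
  171→182: 11 bp
  182→185: 3 bp
  185→196: 11 bp
  196→199: 3 bp
  199→203: 4 bp
  203→3 (wrap): 211-203+3 = 11 bp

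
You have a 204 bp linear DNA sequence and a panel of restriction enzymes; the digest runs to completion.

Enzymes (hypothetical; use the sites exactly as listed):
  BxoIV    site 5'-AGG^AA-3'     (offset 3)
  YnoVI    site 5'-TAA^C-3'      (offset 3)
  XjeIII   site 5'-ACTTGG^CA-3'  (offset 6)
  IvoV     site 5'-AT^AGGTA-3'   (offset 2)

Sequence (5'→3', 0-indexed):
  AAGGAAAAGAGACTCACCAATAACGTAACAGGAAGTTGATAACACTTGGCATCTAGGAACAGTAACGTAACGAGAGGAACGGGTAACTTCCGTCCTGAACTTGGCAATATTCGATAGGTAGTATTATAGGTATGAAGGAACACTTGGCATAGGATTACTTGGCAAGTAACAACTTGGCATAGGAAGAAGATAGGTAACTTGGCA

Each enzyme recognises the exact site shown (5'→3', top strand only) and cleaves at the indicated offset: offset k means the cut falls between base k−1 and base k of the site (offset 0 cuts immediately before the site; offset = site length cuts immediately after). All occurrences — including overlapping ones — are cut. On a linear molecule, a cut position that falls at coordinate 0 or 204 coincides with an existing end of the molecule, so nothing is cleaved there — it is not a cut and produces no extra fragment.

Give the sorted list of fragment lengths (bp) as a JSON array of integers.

Scan for sites:
  BxoIV AGGAA/3: at [1, 29, 54, 74, 135, 180] ⇒ [4, 32, 57, 77, 138, 183]
  YnoVI TAAC/3: at [20, 25, 39, 62, 67, 83, 166, 194] ⇒ [23, 28, 42, 65, 70, 86, 169, 197]
  XjeIII ACTTGGCA/6: at [43, 98, 141, 156, 171, 196] ⇒ [49, 104, 147, 162, 177, 202]
  IvoV ATAGGTA/2: at [113, 125, 189] ⇒ [115, 127, 191]

Pooled cuts: [4, 23, 28, 32, 42, 49, 57, 65, 70, 77, 86, 104, 115, 127, 138, 147, 162, 169, 177, 183, 191, 197, 202]

Fragments:
  [0,4): 4 bp
  [4,23): 19 bp
  [23,28): 5 bp
  [28,32): 4 bp
  [32,42): 10 bp
  [42,49): 7 bp
  [49,57): 8 bp
  [57,65): 8 bp
  [65,70): 5 bp
  [70,77): 7 bp
  [77,86): 9 bp
  [86,104): 18 bp
  [104,115): 11 bp
  [115,127): 12 bp
  [127,138): 11 bp
  [138,147): 9 bp
  [147,162): 15 bp
  [162,169): 7 bp
  [169,177): 8 bp
  [177,183): 6 bp
  [183,191): 8 bp
  [191,197): 6 bp
  [197,202): 5 bp
  [202,204): 2 bp

[2,4,4,5,5,5,6,6,7,7,7,8,8,8,8,9,9,10,11,11,12,15,18,19]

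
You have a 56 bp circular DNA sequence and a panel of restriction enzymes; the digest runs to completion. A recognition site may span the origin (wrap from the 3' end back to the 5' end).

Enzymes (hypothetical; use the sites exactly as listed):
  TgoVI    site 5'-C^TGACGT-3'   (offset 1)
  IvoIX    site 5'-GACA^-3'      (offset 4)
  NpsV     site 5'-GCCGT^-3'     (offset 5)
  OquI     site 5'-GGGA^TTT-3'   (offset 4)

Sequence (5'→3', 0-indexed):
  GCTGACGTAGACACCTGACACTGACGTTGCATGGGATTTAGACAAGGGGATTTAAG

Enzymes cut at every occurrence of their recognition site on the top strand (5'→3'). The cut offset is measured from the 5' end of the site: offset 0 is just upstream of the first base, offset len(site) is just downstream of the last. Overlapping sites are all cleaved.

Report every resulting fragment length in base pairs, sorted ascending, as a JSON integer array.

[1,6,7,8,8,11,15]

Site scan:
  TgoVI CTGACGT/1: at [1, 20] ⇒ [2, 21]
  IvoIX GACA/4: at [9, 16, 40] ⇒ [13, 20, 44]
  NpsV (GCCGT, off=5): no sites
  OquI GGGATTT/4: at [32, 46] ⇒ [36, 50]

Pooled cuts: [2, 13, 20, 21, 36, 44, 50]

Fragments:
  2→13: 11 bp
  13→20: 7 bp
  20→21: 1 bp
  21→36: 15 bp
  36→44: 8 bp
  44→50: 6 bp
  50→2 (wrap): 56-50+2 = 8 bp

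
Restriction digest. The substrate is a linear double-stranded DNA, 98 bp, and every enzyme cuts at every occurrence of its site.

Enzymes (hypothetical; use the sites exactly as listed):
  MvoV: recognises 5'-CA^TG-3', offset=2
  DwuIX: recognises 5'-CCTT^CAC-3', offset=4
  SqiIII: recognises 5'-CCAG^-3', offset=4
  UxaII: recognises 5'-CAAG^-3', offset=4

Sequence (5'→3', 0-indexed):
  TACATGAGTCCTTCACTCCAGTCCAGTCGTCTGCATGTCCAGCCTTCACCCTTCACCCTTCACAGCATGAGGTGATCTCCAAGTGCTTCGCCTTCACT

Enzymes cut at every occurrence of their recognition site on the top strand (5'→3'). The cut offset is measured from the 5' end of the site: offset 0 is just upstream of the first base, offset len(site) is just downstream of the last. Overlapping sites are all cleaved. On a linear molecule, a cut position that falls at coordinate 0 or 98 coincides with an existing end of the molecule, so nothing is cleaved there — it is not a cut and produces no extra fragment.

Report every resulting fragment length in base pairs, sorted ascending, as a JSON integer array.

[4,4,4,5,7,7,7,7,8,9,9,11,16]

Per-enzyme occurrences:
  MvoV CATG/2: at [2, 33, 65] ⇒ [4, 35, 67]
  DwuIX CCTTCAC/4: at [9, 42, 49, 56, 90] ⇒ [13, 46, 53, 60, 94]
  SqiIII CCAG/4: at [17, 22, 38] ⇒ [21, 26, 42]
  UxaII CAAG/4: at [79] ⇒ [83]

All cut coordinates (distinct, sorted): [4, 13, 21, 26, 35, 42, 46, 53, 60, 67, 83, 94]

Fragments:
  [0,4): 4 bp
  [4,13): 9 bp
  [13,21): 8 bp
  [21,26): 5 bp
  [26,35): 9 bp
  [35,42): 7 bp
  [42,46): 4 bp
  [46,53): 7 bp
  [53,60): 7 bp
  [60,67): 7 bp
  [67,83): 16 bp
  [83,94): 11 bp
  [94,98): 4 bp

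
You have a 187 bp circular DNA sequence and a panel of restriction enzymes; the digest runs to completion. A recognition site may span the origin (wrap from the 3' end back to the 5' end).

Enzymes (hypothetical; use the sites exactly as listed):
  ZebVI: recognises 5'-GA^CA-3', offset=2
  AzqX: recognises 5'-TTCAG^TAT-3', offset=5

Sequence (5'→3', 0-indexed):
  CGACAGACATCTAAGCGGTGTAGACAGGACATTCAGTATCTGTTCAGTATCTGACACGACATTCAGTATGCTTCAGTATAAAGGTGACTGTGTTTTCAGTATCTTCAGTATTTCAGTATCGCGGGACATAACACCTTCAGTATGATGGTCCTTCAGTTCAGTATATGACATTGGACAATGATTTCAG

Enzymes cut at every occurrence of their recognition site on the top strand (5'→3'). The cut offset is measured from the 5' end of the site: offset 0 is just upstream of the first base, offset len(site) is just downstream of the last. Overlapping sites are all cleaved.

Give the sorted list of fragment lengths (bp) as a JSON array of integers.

Site scan:
  ZebVI (GACA, off=2): starts [1, 5, 22, 27, 52, 57, 124, 166, 173] → cuts [3, 7, 24, 29, 54, 59, 126, 168, 175]
  AzqX (TTCAGTAT, off=5): starts [31, 42, 61, 71, 94, 103, 111, 135, 156] → cuts [36, 47, 66, 76, 99, 108, 116, 140, 161]

All cut coordinates (distinct, sorted): [3, 7, 24, 29, 36, 47, 54, 59, 66, 76, 99, 108, 116, 126, 140, 161, 168, 175]

Fragment lengths:
  3→7: 4 bp
  7→24: 17 bp
  24→29: 5 bp
  29→36: 7 bp
  36→47: 11 bp
  47→54: 7 bp
  54→59: 5 bp
  59→66: 7 bp
  66→76: 10 bp
  76→99: 23 bp
  99→108: 9 bp
  108→116: 8 bp
  116→126: 10 bp
  126→140: 14 bp
  140→161: 21 bp
  161→168: 7 bp
  168→175: 7 bp
  175→3 (wrap): 187-175+3 = 15 bp

[4,5,5,7,7,7,7,7,8,9,10,10,11,14,15,17,21,23]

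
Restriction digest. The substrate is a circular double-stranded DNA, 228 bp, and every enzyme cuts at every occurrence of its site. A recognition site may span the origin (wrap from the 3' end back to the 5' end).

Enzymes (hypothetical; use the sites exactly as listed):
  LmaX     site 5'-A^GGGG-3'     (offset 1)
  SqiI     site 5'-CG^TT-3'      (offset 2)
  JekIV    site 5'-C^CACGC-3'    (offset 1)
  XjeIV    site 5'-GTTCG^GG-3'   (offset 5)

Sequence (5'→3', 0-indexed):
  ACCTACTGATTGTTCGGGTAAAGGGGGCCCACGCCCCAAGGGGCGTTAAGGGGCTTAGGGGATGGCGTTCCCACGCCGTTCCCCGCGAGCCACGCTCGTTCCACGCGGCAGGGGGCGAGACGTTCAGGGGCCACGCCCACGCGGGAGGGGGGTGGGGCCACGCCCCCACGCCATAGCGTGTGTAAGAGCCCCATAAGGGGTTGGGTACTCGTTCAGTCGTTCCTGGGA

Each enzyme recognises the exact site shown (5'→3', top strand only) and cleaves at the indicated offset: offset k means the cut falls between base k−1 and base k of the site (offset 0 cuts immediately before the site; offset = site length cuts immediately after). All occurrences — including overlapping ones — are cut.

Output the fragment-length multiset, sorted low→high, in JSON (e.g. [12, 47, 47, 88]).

[3,4,4,4,5,6,6,6,7,7,8,8,8,8,9,9,10,10,12,12,12,15,25,30]

Scan for sites:
  LmaX (AGGGG, off=1): starts [21, 38, 48, 56, 109, 125, 145, 195] → cuts [22, 39, 49, 57, 110, 126, 146, 196]
  SqiI (CGTT, off=2): starts [43, 65, 76, 96, 120, 209, 217] → cuts [45, 67, 78, 98, 122, 211, 219]
  JekIV (CCACGC, off=1): starts [28, 70, 89, 100, 130, 136, 157, 165] → cuts [29, 71, 90, 101, 131, 137, 158, 166]
  XjeIV (GTTCGGG, off=5): starts [11] → cuts [16]

Pooled cuts: [16, 22, 29, 39, 45, 49, 57, 67, 71, 78, 90, 98, 101, 110, 122, 126, 131, 137, 146, 158, 166, 196, 211, 219]

Fragment lengths:
  16→22: 6 bp
  22→29: 7 bp
  29→39: 10 bp
  39→45: 6 bp
  45→49: 4 bp
  49→57: 8 bp
  57→67: 10 bp
  67→71: 4 bp
  71→78: 7 bp
  78→90: 12 bp
  90→98: 8 bp
  98→101: 3 bp
  101→110: 9 bp
  110→122: 12 bp
  122→126: 4 bp
  126→131: 5 bp
  131→137: 6 bp
  137→146: 9 bp
  146→158: 12 bp
  158→166: 8 bp
  166→196: 30 bp
  196→211: 15 bp
  211→219: 8 bp
  219→16 (wrap): 228-219+16 = 25 bp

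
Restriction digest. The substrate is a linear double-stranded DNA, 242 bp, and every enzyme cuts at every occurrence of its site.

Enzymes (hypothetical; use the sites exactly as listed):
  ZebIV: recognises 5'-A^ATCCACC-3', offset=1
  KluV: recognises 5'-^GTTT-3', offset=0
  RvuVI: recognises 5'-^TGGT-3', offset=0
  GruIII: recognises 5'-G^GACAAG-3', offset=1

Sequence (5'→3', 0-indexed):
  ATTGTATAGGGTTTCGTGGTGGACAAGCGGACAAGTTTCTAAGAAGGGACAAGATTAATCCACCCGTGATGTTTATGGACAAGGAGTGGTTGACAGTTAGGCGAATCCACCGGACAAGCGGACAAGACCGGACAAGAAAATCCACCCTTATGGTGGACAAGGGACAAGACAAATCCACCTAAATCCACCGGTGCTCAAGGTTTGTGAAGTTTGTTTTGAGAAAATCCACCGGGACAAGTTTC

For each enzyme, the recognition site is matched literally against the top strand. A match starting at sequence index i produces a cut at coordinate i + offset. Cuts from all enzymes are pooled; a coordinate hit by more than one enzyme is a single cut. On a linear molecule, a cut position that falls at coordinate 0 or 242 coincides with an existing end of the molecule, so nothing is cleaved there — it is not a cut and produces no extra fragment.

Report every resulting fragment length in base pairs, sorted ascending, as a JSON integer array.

Site scan:
  ZebIV (AATCCACC, off=1): starts [56, 103, 138, 171, 181, 222] → cuts [57, 104, 139, 172, 182, 223]
  KluV (GTTT, off=0): starts [10, 34, 70, 199, 208, 212, 237] → cuts [10, 34, 70, 199, 208, 212, 237]
  RvuVI (TGGT, off=0): starts [16, 86, 150] → cuts [16, 86, 150]
  GruIII (GGACAAG, off=1): starts [20, 28, 46, 76, 111, 119, 129, 154, 161, 231] → cuts [21, 29, 47, 77, 112, 120, 130, 155, 162, 232]

Pooled cuts: [10, 16, 21, 29, 34, 47, 57, 70, 77, 86, 104, 112, 120, 130, 139, 150, 155, 162, 172, 182, 199, 208, 212, 223, 232, 237]

Fragment lengths:
  [0,10): 10 bp
  [10,16): 6 bp
  [16,21): 5 bp
  [21,29): 8 bp
  [29,34): 5 bp
  [34,47): 13 bp
  [47,57): 10 bp
  [57,70): 13 bp
  [70,77): 7 bp
  [77,86): 9 bp
  [86,104): 18 bp
  [104,112): 8 bp
  [112,120): 8 bp
  [120,130): 10 bp
  [130,139): 9 bp
  [139,150): 11 bp
  [150,155): 5 bp
  [155,162): 7 bp
  [162,172): 10 bp
  [172,182): 10 bp
  [182,199): 17 bp
  [199,208): 9 bp
  [208,212): 4 bp
  [212,223): 11 bp
  [223,232): 9 bp
  [232,237): 5 bp
  [237,242): 5 bp

[4,5,5,5,5,5,6,7,7,8,8,8,9,9,9,9,10,10,10,10,10,11,11,13,13,17,18]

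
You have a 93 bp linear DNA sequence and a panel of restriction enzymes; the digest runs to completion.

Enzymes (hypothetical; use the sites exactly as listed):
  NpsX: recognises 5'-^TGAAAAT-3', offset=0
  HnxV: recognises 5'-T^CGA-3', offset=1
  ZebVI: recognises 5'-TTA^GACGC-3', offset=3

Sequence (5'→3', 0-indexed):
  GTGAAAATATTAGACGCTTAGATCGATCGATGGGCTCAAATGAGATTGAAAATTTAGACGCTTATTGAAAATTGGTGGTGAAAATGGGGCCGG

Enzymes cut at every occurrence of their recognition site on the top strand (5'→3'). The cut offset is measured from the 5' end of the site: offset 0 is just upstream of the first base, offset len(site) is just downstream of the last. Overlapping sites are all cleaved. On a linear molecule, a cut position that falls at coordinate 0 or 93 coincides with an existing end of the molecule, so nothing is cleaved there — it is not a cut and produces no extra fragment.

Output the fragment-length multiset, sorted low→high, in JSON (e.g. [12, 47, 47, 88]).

Per-enzyme occurrences:
  NpsX TGAAAAT/0: at [1, 46, 65, 78] ⇒ [1, 46, 65, 78]
  HnxV TCGA/1: at [22, 26] ⇒ [23, 27]
  ZebVI TTAGACGC/3: at [9, 53] ⇒ [12, 56]

Pooled cuts: [1, 12, 23, 27, 46, 56, 65, 78]

Fragment lengths:
  [0,1): 1 bp
  [1,12): 11 bp
  [12,23): 11 bp
  [23,27): 4 bp
  [27,46): 19 bp
  [46,56): 10 bp
  [56,65): 9 bp
  [65,78): 13 bp
  [78,93): 15 bp

[1,4,9,10,11,11,13,15,19]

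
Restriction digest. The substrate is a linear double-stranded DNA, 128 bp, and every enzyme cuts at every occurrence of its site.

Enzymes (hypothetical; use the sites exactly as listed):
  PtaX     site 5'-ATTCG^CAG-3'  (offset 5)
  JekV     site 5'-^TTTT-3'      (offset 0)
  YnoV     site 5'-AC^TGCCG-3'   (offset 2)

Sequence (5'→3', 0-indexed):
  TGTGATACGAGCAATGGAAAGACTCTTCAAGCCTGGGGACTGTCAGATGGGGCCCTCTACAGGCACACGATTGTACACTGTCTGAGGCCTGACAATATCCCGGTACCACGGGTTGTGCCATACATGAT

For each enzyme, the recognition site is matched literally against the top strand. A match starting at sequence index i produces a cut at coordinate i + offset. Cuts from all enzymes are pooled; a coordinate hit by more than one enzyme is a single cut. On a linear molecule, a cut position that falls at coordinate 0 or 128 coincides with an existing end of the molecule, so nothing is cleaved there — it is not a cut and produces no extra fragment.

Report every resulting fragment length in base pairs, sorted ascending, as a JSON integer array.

Site scan:
  PtaX (ATTCGCAG, off=5): no sites
  JekV (TTTT, off=0): no sites
  YnoV (ACTGCCG, off=2): no sites

All cut coordinates (distinct, sorted): ∅

Fragments:
  no cuts → one linear fragment of 128 bp

[128]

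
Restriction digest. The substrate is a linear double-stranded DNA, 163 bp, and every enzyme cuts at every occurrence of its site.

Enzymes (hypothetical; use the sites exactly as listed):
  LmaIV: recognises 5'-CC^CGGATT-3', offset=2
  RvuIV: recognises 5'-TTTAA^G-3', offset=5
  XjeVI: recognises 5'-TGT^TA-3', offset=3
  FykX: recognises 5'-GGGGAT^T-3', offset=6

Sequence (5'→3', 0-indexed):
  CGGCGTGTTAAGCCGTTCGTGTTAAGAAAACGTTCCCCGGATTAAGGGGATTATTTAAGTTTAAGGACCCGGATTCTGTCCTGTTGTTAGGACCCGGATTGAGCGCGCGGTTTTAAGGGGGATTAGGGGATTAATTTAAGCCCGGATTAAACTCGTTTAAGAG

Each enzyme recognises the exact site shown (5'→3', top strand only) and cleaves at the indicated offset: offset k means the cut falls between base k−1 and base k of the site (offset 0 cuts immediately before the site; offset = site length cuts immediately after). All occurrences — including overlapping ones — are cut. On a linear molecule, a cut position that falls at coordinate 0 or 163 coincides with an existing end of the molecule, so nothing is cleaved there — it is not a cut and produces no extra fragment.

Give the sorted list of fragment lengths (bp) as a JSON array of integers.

[3,3,5,6,7,7,7,8,8,8,14,14,15,18,18,22]

Per-enzyme occurrences:
  LmaIV CCCGGATT/2: at [35, 67, 92, 140] ⇒ [37, 69, 94, 142]
  RvuIV TTTAAG/5: at [53, 59, 111, 134, 155] ⇒ [58, 64, 116, 139, 160]
  XjeVI TGTTA/3: at [5, 19, 84] ⇒ [8, 22, 87]
  FykX GGGGATT/6: at [45, 117, 125] ⇒ [51, 123, 131]

Pooled cuts: [8, 22, 37, 51, 58, 64, 69, 87, 94, 116, 123, 131, 139, 142, 160]

Fragments:
  [0,8): 8 bp
  [8,22): 14 bp
  [22,37): 15 bp
  [37,51): 14 bp
  [51,58): 7 bp
  [58,64): 6 bp
  [64,69): 5 bp
  [69,87): 18 bp
  [87,94): 7 bp
  [94,116): 22 bp
  [116,123): 7 bp
  [123,131): 8 bp
  [131,139): 8 bp
  [139,142): 3 bp
  [142,160): 18 bp
  [160,163): 3 bp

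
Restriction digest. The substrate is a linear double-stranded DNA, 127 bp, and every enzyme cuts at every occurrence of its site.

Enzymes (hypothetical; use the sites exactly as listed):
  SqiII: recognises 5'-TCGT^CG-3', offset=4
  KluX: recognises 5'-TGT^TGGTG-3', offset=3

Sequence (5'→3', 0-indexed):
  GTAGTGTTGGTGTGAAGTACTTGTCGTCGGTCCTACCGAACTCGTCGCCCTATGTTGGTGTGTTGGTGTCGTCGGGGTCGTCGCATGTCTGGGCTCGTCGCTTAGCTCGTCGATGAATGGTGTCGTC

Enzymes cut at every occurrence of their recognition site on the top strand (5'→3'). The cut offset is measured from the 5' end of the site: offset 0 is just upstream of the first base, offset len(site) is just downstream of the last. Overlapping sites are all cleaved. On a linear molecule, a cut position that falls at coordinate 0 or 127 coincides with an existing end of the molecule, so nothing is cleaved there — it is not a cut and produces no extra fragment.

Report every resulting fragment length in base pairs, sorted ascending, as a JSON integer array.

[7,8,9,9,10,12,17,17,18,20]

Per-enzyme occurrences:
  SqiII TCGTCG/4: at [23, 41, 68, 77, 94, 106] ⇒ [27, 45, 72, 81, 98, 110]
  KluX TGTTGGTG/3: at [4, 52, 60] ⇒ [7, 55, 63]

Pooled cuts: [7, 27, 45, 55, 63, 72, 81, 98, 110]

Fragments:
  [0,7): 7 bp
  [7,27): 20 bp
  [27,45): 18 bp
  [45,55): 10 bp
  [55,63): 8 bp
  [63,72): 9 bp
  [72,81): 9 bp
  [81,98): 17 bp
  [98,110): 12 bp
  [110,127): 17 bp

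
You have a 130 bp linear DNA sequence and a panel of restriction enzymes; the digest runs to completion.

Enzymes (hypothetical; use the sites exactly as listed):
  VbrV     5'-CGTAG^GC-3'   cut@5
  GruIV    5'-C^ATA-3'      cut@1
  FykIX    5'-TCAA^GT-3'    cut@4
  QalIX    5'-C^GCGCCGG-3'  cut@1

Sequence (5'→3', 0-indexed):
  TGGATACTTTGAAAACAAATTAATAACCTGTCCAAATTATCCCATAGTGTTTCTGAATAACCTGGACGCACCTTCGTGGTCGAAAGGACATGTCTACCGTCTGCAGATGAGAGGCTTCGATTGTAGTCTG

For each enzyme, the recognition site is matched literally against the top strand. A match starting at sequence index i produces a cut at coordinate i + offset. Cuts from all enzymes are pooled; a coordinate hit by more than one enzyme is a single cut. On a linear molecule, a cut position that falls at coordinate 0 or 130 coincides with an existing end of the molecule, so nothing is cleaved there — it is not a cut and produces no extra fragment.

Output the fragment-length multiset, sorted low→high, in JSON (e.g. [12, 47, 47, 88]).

[43,87]

Site scan:
  VbrV (CGTAGGC, off=5): no sites
  GruIV CATA/1: at [42] ⇒ [43]
  FykIX (TCAAGT, off=4): no sites
  QalIX (CGCGCCGG, off=1): no sites

Pooled cuts: [43]

Fragment lengths:
  [0,43): 43 bp
  [43,130): 87 bp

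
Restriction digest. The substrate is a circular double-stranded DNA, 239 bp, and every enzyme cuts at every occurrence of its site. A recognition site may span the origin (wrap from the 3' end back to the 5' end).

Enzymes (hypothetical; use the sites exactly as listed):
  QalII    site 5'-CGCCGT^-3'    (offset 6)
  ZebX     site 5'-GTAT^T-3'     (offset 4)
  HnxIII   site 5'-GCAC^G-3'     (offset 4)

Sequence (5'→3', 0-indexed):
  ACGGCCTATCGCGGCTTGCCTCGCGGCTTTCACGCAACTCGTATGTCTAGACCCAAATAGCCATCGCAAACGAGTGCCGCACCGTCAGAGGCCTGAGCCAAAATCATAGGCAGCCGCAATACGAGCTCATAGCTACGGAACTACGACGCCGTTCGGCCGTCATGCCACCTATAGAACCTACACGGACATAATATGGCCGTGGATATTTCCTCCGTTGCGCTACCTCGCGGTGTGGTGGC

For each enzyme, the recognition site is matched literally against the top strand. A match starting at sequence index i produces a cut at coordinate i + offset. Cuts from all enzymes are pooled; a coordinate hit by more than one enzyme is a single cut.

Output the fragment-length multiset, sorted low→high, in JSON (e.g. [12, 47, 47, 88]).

[89,150]

Site scan:
  QalII CGCCGT/6: at [146] ⇒ [152]
  ZebX (GTATT, off=4): no sites
  HnxIII GCACG/4: at [237] ⇒ [2]

All cut coordinates (distinct, sorted): [2, 152]

Fragments:
  2→152: 150 bp
  152→2 (wrap): 239-152+2 = 89 bp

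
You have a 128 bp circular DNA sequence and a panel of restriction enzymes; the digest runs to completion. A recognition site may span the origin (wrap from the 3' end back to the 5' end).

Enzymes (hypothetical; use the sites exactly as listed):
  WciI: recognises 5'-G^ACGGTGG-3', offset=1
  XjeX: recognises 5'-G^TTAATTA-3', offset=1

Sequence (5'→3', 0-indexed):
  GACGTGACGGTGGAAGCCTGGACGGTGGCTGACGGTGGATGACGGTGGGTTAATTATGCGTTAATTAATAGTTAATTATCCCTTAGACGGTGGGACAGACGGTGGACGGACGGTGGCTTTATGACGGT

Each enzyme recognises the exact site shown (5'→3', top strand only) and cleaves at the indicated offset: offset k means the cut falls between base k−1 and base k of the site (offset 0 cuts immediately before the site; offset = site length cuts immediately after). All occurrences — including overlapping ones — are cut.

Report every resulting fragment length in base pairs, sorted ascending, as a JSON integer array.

Scan for sites:
  WciI GACGGTGG/1: at [5, 20, 30, 40, 85, 97, 108] ⇒ [6, 21, 31, 41, 86, 98, 109]
  XjeX GTTAATTA/1: at [48, 59, 70] ⇒ [49, 60, 71]

Pooled cuts: [6, 21, 31, 41, 49, 60, 71, 86, 98, 109]

Fragments:
  6→21: 15 bp
  21→31: 10 bp
  31→41: 10 bp
  41→49: 8 bp
  49→60: 11 bp
  60→71: 11 bp
  71→86: 15 bp
  86→98: 12 bp
  98→109: 11 bp
  109→6 (wrap): 128-109+6 = 25 bp

[8,10,10,11,11,11,12,15,15,25]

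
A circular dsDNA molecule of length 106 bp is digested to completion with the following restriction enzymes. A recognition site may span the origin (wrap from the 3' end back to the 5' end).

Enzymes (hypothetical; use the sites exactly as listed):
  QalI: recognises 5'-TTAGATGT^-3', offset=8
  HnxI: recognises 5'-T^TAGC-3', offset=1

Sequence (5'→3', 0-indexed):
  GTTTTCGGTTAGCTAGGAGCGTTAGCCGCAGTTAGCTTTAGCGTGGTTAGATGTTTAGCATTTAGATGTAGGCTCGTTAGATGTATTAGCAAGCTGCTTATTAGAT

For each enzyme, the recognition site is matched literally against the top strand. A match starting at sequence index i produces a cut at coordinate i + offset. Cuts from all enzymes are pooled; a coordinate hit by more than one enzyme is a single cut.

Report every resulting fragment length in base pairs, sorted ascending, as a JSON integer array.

Site scan:
  QalI (TTAGATGT, off=8): starts [46, 61, 76, 100] → cuts [2, 54, 69, 84]
  HnxI (TTAGC, off=1): starts [8, 21, 31, 37, 54, 85] → cuts [9, 22, 32, 38, 55, 86]

All cut coordinates (distinct, sorted): [2, 9, 22, 32, 38, 54, 55, 69, 84, 86]

Fragment lengths:
  2→9: 7 bp
  9→22: 13 bp
  22→32: 10 bp
  32→38: 6 bp
  38→54: 16 bp
  54→55: 1 bp
  55→69: 14 bp
  69→84: 15 bp
  84→86: 2 bp
  86→2 (wrap): 106-86+2 = 22 bp

[1,2,6,7,10,13,14,15,16,22]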